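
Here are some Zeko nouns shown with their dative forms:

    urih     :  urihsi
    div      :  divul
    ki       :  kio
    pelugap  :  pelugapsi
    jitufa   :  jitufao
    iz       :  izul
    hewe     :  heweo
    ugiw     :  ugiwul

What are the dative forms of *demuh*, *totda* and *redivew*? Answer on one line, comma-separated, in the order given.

Looking at the final sound of each stem: -si when the stem ends in a voiceless consonant (*urih*, *pelugap*); -ul when the stem ends in a voiced consonant (*div*, *iz*, *ugiw*); -o when the stem ends in a vowel (*ki*, *jitufa*, *hewe*).
Since the final sound of *demuh* is /h/ (a voiceless consonant), it takes -si, giving *demuhsi*.
Since the final sound of *totda* is /a/ (a vowel), it takes -o, giving *totdao*.
*redivew*: final sound = /w/, a voiced consonant → -ul → *redivewul*.

demuhsi, totdao, redivewul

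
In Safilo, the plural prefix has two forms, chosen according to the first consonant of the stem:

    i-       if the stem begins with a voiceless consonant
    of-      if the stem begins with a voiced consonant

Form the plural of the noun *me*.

Since the first consonant of *me* is /m/ (voiced), it takes of-, giving *ofme*.

ofme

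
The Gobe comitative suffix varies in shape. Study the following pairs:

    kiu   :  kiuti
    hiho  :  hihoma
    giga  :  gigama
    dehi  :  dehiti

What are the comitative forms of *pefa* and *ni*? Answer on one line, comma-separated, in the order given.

The suffix is conditioned by the last vowel: -ti when the last vowel of the stem is a high vowel (*kiu*, *dehi*); -ma when the last vowel of the stem is a non-high vowel (*hiho*, *giga*).
Since the last vowel of *pefa* is /a/ (a non-high vowel), it takes -ma, giving *pefama*.
The last vowel of *ni* is /i/, which is a high vowel, so the suffix is -ti, giving *niti*.

pefama, niti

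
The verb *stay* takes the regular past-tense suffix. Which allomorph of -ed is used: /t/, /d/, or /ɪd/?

/d/

The stem *stay* ends in a voiced sound other than /d/.
The -ed suffix is realized as /ɪd/ after /t, d/; as /t/ after other voiceless consonants; and as /d/ after other voiced sounds.
So -ed on *stay* is pronounced /d/.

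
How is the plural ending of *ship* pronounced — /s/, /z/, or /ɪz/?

The stem *ship* ends in a voiceless non-sibilant consonant.
The plural suffix surfaces as /ɪz/ after sibilants, /s/ after other voiceless consonants, and /z/ after other voiced sounds.
So the plural -s on *ship* is pronounced /s/.

/s/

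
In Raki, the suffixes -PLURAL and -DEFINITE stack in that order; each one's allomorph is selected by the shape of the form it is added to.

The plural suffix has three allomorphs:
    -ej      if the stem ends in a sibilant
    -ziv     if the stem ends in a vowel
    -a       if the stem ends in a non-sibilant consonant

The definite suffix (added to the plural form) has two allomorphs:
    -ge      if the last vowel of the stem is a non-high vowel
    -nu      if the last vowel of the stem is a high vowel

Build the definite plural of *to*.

tozivnu

Since the final sound of *to* is /o/ (a vowel), it takes -ziv, giving *toziv*.
The plural form *toziv* — last vowel /i/ (a high vowel) → -nu → *tozivnu*.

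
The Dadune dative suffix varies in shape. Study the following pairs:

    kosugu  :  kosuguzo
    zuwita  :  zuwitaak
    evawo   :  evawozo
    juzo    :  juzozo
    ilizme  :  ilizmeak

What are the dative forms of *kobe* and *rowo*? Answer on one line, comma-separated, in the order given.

kobeak, rowozo

Looking at the last vowel of each stem: -zo when the last vowel of the stem is a rounded vowel (*kosugu*, *evawo*, *juzo*); -ak when the last vowel of the stem is an unrounded vowel (*zuwita*, *ilizme*).
Since the last vowel of *kobe* is /e/ (an unrounded vowel), it takes -ak, giving *kobeak*.
*rowo* — last vowel /o/ (a rounded vowel) → -zo → *rowozo*.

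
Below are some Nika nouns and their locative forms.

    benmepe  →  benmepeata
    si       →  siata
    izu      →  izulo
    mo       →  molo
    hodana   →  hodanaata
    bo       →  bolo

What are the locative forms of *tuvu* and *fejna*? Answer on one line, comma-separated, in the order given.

Looking at the last vowel of each stem: -lo when the last vowel of the stem is a rounded vowel (*izu*, *mo*, *bo*); -ata when the last vowel of the stem is an unrounded vowel (*benmepe*, *si*, *hodana*).
*tuvu* — last vowel /u/ (a rounded vowel) → -lo → *tuvulo*.
*fejna*: last vowel = /a/, an unrounded vowel → -ata → *fejnaata*.

tuvulo, fejnaata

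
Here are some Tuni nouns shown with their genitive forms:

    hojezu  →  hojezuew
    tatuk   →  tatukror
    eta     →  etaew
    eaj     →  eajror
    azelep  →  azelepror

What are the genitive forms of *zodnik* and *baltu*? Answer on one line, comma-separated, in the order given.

zodnikror, baltuew

The alternation tracks the final sound of the stem — -ror when the stem ends in a consonant (*tatuk*, *eaj*, *azelep*); -ew when the stem ends in a vowel (*hojezu*, *eta*).
Since the final sound of *zodnik* is /k/ (a consonant), it takes -ror, giving *zodnikror*.
*baltu*: final sound = /u/, a vowel → -ew → *baltuew*.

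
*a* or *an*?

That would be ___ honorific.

The indefinite article is chosen by the initial *sound* of the following word, not its spelling.
*honorific* begins with the sound /ɒ/ (silent h) — a vowel sound.
So the article is *an*: That would be an honorific.

an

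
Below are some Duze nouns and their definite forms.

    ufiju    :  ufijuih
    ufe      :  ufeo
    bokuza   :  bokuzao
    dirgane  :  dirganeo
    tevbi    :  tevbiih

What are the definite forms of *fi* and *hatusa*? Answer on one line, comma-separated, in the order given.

The suffix is conditioned by the last vowel: -ih when the last vowel of the stem is a high vowel (*ufiju*, *tevbi*); -o when the last vowel of the stem is a non-high vowel (*ufe*, *bokuza*, *dirgane*).
The last vowel of *fi* is /i/, which is a high vowel, so the suffix is -ih, giving *fiih*.
*hatusa* — last vowel /a/ (a non-high vowel) → -o → *hatusao*.

fiih, hatusao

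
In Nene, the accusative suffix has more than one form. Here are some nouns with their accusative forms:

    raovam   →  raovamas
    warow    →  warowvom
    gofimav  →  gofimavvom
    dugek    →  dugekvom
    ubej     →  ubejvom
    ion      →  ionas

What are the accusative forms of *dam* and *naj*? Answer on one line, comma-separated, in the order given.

Looking at the final consonant of each stem: -as when the stem ends in a nasal (*raovam*, *ion*); -vom when the stem ends in a non-nasal consonant (*warow*, *gofimav*, *dugek*, *ubej*).
The final consonant of *dam* is /m/, which is a nasal, so the suffix is -as, giving *damas*.
Since the final consonant of *naj* is /j/ (non-nasal), it takes -vom, giving *najvom*.

damas, najvom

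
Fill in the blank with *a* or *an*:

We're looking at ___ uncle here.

The indefinite article is chosen by the initial *sound* of the following word, not its spelling.
*uncle* begins with the sound /ʌ/ (u pronounced /ʌ/) — a vowel sound.
So the article is *an*: We're looking at an uncle here.

an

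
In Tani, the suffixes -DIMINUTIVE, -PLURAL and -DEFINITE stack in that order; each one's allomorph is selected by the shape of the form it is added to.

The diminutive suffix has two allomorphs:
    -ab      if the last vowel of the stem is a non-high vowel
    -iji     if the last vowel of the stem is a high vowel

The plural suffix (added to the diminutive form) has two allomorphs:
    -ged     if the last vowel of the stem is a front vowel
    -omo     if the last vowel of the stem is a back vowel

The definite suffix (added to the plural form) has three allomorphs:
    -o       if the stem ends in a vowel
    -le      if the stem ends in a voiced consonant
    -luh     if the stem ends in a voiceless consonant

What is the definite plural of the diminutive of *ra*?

raabomoo

The last vowel of *ra* is /a/, which is a non-high vowel, so the diminutive suffix is -ab, giving *raab*.
The diminutive form *raab* — last vowel /a/ (a back vowel) → -omo → *raabomo*.
Since the final sound of the plural form *raabomo* is /o/ (a vowel), it takes -o, giving *raabomoo*.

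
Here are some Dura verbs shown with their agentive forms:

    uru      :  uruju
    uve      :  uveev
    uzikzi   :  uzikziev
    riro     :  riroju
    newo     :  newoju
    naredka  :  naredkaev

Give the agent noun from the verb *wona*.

Looking at the last vowel of each stem: -ju when the last vowel of the stem is a rounded vowel (*uru*, *riro*, *newo*); -ev when the last vowel of the stem is an unrounded vowel (*uve*, *uzikzi*, *naredka*).
Since the last vowel of *wona* is /a/ (an unrounded vowel), it takes -ev, giving *wonaev*.

wonaev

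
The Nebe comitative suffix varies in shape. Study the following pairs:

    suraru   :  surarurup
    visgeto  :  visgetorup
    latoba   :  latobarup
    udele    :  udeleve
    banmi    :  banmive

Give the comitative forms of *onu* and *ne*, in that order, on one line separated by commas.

onurup, neve

The suffix is conditioned by the last vowel: -ve when the last vowel of the stem is a front vowel (*udele*, *banmi*); -rup when the last vowel of the stem is a back vowel (*suraru*, *visgeto*, *latoba*).
*onu*: last vowel = /u/, a back vowel → -rup → *onurup*.
The last vowel of *ne* is /e/, which is a front vowel, so the suffix is -ve, giving *neve*.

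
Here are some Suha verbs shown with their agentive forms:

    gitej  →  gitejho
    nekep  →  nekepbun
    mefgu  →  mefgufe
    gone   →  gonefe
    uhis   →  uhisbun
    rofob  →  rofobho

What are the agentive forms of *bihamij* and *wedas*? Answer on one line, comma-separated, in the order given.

bihamijho, wedasbun

The pattern is voicing of the final sound: -bun when the stem ends in a voiceless consonant (*nekep*, *uhis*); -ho when the stem ends in a voiced consonant (*gitej*, *rofob*); -fe when the stem ends in a vowel (*mefgu*, *gone*).
*bihamij* — final sound /j/ (a voiced consonant) → -ho → *bihamijho*.
*wedas*: final sound = /s/, a voiceless consonant → -bun → *wedasbun*.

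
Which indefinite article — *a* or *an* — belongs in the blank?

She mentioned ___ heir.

an

The indefinite article is chosen by the initial *sound* of the following word, not its spelling.
*heir* begins with the sound /ɛ/ (silent h) — a vowel sound.
So the article is *an*: She mentioned an heir.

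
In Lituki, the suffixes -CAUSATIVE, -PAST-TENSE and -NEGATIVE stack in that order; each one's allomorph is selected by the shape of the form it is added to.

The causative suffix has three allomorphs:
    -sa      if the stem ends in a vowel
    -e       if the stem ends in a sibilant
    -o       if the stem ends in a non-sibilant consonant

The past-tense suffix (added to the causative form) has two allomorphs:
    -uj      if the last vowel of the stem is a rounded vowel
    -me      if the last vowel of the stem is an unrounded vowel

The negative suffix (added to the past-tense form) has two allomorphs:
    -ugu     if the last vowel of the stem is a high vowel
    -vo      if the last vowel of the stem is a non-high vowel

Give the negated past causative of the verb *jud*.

judoujugu

The final sound of *jud* is /d/, which is a non-sibilant consonant, so the causative suffix is -o, giving *judo*.
The causative form *judo* — last vowel /o/ (a rounded vowel) → -uj → *judouj*.
The past-tense form *judouj* — last vowel /u/ (a high vowel) → -ugu → *judoujugu*.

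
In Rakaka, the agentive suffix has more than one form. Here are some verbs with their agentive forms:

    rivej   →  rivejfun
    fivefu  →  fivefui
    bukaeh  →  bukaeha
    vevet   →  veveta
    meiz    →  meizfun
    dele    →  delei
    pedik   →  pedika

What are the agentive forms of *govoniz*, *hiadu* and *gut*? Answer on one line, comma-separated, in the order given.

The suffix is conditioned by the final sound: -a when the stem ends in a voiceless consonant (*bukaeh*, *vevet*, *pedik*); -fun when the stem ends in a voiced consonant (*rivej*, *meiz*); -i when the stem ends in a vowel (*fivefu*, *dele*).
The final sound of *govoniz* is /z/, which is a voiced consonant, so the suffix is -fun, giving *govonizfun*.
The final sound of *hiadu* is /u/, which is a vowel, so the suffix is -i, giving *hiadui*.
*gut*: final sound = /t/, a voiceless consonant → -a → *guta*.

govonizfun, hiadui, guta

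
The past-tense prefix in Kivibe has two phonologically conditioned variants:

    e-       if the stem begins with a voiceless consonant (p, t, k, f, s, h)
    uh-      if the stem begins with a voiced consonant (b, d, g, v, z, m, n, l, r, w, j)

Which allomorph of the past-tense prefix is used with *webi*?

*webi* — first consonant /w/ (voiced) → uh-.

uh-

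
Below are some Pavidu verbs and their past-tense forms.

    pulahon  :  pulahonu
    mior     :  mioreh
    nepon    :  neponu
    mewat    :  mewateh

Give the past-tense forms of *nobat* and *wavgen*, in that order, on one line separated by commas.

The pattern is nasality of the final consonant: -u when the stem ends in a nasal (*pulahon*, *nepon*); -eh when the stem ends in a non-nasal consonant (*mior*, *mewat*).
*nobat*: final consonant = /t/, non-nasal → -eh → *nobateh*.
*wavgen*: final consonant = /n/, a nasal → -u → *wavgenu*.

nobateh, wavgenu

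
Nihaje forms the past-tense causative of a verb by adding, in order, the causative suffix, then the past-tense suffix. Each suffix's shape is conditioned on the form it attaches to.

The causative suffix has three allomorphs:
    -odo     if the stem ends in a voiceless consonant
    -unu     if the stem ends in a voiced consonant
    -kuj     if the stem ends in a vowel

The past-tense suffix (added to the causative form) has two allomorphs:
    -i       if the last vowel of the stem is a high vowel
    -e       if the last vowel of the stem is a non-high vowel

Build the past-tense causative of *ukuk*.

*ukuk*: final sound = /k/, a voiceless consonant → -odo → *ukukodo*.
Since the last vowel of the causative form *ukukodo* is /o/ (a non-high vowel), it takes -e, giving *ukukodoe*.

ukukodoe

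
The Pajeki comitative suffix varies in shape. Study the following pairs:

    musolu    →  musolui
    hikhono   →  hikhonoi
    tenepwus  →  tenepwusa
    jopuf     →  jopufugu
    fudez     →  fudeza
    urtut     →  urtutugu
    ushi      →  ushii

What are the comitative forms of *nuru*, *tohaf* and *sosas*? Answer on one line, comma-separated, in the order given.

nurui, tohafugu, sosasa

The suffix is conditioned by the final sound: -a when the stem ends in a sibilant (*tenepwus*, *fudez*); -ugu when the stem ends in a non-sibilant consonant (*jopuf*, *urtut*); -i when the stem ends in a vowel (*musolu*, *hikhono*, *ushi*).
Since the final sound of *nuru* is /u/ (a vowel), it takes -i, giving *nurui*.
*tohaf*: final sound = /f/, a non-sibilant consonant → -ugu → *tohafugu*.
Since the final sound of *sosas* is /s/ (a sibilant), it takes -a, giving *sosasa*.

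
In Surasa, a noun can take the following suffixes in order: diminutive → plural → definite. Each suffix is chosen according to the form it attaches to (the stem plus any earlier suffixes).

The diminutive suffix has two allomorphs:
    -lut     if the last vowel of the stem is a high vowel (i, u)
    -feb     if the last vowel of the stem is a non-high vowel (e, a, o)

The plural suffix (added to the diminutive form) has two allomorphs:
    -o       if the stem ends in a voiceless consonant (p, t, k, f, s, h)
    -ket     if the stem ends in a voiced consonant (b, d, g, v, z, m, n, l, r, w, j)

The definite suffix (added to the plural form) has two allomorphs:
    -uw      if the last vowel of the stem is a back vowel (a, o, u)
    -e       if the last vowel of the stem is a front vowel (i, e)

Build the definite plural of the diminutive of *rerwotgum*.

rerwotgumlutouw

*rerwotgum*: last vowel = /u/, a high vowel → -lut → *rerwotgumlut*.
The final consonant of the diminutive form *rerwotgumlut* is /t/, which is voiceless, so the plural suffix is -o, giving *rerwotgumluto*.
Since the last vowel of the plural form *rerwotgumluto* is /o/ (a back vowel), it takes -uw, giving *rerwotgumlutouw*.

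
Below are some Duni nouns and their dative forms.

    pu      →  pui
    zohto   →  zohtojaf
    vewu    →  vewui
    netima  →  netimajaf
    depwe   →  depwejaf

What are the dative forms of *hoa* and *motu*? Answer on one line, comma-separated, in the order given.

The alternation tracks the last vowel of the stem — -i when the last vowel of the stem is a high vowel (*pu*, *vewu*); -jaf when the last vowel of the stem is a non-high vowel (*zohto*, *netima*, *depwe*).
Since the last vowel of *hoa* is /a/ (a non-high vowel), it takes -jaf, giving *hoajaf*.
*motu*: last vowel = /u/, a high vowel → -i → *motui*.

hoajaf, motui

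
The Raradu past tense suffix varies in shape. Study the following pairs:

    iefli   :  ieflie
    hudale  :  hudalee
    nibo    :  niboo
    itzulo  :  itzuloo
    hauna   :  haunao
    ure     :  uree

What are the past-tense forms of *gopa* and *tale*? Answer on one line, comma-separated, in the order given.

Looking at the last vowel of each stem: -e when the last vowel of the stem is a front vowel (*iefli*, *hudale*, *ure*); -o when the last vowel of the stem is a back vowel (*nibo*, *itzulo*, *hauna*).
Since the last vowel of *gopa* is /a/ (a back vowel), it takes -o, giving *gopao*.
*tale*: last vowel = /e/, a front vowel → -e → *talee*.

gopao, talee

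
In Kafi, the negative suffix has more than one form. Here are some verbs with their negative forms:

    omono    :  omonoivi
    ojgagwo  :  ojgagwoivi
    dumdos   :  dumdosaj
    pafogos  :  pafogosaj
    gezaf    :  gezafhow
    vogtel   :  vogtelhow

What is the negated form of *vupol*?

The suffix is conditioned by the final sound: -aj when the stem ends in a sibilant (*dumdos*, *pafogos*); -how when the stem ends in a non-sibilant consonant (*gezaf*, *vogtel*); -ivi when the stem ends in a vowel (*omono*, *ojgagwo*).
*vupol* — final sound /l/ (a non-sibilant consonant) → -how → *vupolhow*.

vupolhow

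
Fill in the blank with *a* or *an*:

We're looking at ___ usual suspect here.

a

The indefinite article is chosen by the initial *sound* of the following word, not its spelling.
*usual* begins with the sound /juː/ (u pronounced /juː/) — a consonant sound.
So the article is *a*: We're looking at a usual suspect here.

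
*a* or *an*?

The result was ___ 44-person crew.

The indefinite article is chosen by the initial *sound* of the following word, not its spelling.
The number *44* is spoken "forty-…", beginning with /ˈfɔrti/ — a consonant sound.
So the article is *a*: The result was a 44-person crew.

a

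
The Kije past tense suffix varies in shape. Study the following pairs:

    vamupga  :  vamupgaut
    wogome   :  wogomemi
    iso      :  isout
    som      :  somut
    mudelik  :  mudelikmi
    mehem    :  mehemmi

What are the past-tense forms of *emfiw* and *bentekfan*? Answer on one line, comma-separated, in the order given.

The pattern is front/back vowel harmony: -mi when the last vowel of the stem is a front vowel (*wogome*, *mudelik*, *mehem*); -ut when the last vowel of the stem is a back vowel (*vamupga*, *iso*, *som*).
*emfiw* — last vowel /i/ (a front vowel) → -mi → *emfiwmi*.
*bentekfan*: last vowel = /a/, a back vowel → -ut → *bentekfanut*.

emfiwmi, bentekfanut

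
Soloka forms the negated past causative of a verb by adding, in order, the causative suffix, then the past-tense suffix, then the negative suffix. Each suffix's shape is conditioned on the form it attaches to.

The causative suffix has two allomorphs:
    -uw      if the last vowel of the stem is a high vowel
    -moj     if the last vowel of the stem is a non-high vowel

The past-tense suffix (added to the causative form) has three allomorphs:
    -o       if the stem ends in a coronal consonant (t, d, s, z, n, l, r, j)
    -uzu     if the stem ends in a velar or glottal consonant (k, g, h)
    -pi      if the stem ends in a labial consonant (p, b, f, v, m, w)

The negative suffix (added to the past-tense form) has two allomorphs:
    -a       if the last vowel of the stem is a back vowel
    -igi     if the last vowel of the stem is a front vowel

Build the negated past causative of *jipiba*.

jipibamojoa

*jipiba* — last vowel /a/ (a non-high vowel) → -moj → *jipibamoj*.
The causative form *jipibamoj*: final consonant = /j/, coronal → -o → *jipibamojo*.
The last vowel of the past-tense form *jipibamojo* is /o/, which is a back vowel, so the negative suffix is -a, giving *jipibamojoa*.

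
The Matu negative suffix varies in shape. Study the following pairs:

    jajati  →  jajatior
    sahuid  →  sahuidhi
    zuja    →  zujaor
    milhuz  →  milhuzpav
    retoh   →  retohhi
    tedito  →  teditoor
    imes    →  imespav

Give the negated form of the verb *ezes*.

The alternation tracks the final sound of the stem — -pav when the stem ends in a sibilant (*milhuz*, *imes*); -hi when the stem ends in a non-sibilant consonant (*sahuid*, *retoh*); -or when the stem ends in a vowel (*jajati*, *zuja*, *tedito*).
*ezes* — final sound /s/ (a sibilant) → -pav → *ezespav*.

ezespav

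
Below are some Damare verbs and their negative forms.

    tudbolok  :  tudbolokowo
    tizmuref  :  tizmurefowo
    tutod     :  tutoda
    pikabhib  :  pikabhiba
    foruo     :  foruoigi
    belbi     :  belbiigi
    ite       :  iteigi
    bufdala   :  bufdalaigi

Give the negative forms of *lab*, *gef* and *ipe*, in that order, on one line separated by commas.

Looking at the final sound of each stem: -owo when the stem ends in a voiceless consonant (*tudbolok*, *tizmuref*); -a when the stem ends in a voiced consonant (*tutod*, *pikabhib*); -igi when the stem ends in a vowel (*foruo*, *belbi*, *ite*, *bufdala*).
Since the final sound of *lab* is /b/ (a voiced consonant), it takes -a, giving *laba*.
Since the final sound of *gef* is /f/ (a voiceless consonant), it takes -owo, giving *gefowo*.
Since the final sound of *ipe* is /e/ (a vowel), it takes -igi, giving *ipeigi*.

laba, gefowo, ipeigi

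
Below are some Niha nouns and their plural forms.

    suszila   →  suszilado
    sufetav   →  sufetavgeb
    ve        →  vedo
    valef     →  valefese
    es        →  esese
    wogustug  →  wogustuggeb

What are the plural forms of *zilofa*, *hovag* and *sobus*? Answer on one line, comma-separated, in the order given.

Looking at the final sound of each stem: -ese when the stem ends in a voiceless consonant (*valef*, *es*); -geb when the stem ends in a voiced consonant (*sufetav*, *wogustug*); -do when the stem ends in a vowel (*suszila*, *ve*).
*zilofa* — final sound /a/ (a vowel) → -do → *zilofado*.
Since the final sound of *hovag* is /g/ (a voiced consonant), it takes -geb, giving *hovaggeb*.
*sobus*: final sound = /s/, a voiceless consonant → -ese → *sobusese*.

zilofado, hovaggeb, sobusese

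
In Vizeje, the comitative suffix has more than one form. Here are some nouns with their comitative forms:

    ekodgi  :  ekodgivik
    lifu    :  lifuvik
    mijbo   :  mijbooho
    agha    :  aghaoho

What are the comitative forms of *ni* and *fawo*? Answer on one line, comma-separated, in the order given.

Looking at the last vowel of each stem: -vik when the last vowel of the stem is a high vowel (*ekodgi*, *lifu*); -oho when the last vowel of the stem is a non-high vowel (*mijbo*, *agha*).
*ni* — last vowel /i/ (a high vowel) → -vik → *nivik*.
*fawo*: last vowel = /o/, a non-high vowel → -oho → *fawooho*.

nivik, fawooho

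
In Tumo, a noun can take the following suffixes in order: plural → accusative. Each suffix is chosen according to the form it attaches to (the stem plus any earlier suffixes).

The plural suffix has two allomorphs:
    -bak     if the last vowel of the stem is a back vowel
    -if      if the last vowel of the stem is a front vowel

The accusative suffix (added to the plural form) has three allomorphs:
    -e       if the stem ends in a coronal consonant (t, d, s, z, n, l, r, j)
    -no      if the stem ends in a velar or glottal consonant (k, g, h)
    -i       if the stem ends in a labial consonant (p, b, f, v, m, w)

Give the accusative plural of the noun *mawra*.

mawrabakno

*mawra*: last vowel = /a/, a back vowel → -bak → *mawrabak*.
The plural form *mawrabak* — final consonant /k/ (velar/glottal) → -no → *mawrabakno*.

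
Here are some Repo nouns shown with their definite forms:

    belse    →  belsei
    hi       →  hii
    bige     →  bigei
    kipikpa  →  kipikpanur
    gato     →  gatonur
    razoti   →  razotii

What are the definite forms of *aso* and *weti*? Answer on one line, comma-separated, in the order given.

asonur, wetii

The suffix is conditioned by the last vowel: -i when the last vowel of the stem is a front vowel (*belse*, *hi*, *bige*, *razoti*); -nur when the last vowel of the stem is a back vowel (*kipikpa*, *gato*).
The last vowel of *aso* is /o/, which is a back vowel, so the suffix is -nur, giving *asonur*.
Since the last vowel of *weti* is /i/ (a front vowel), it takes -i, giving *wetii*.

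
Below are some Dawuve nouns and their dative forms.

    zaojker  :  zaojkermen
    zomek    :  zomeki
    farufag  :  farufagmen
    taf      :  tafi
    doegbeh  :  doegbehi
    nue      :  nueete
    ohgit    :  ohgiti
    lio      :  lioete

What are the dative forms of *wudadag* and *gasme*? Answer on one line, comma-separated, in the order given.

The suffix is conditioned by the final sound: -i when the stem ends in a voiceless consonant (*zomek*, *taf*, *doegbeh*, *ohgit*); -men when the stem ends in a voiced consonant (*zaojker*, *farufag*); -ete when the stem ends in a vowel (*nue*, *lio*).
*wudadag*: final sound = /g/, a voiced consonant → -men → *wudadagmen*.
Since the final sound of *gasme* is /e/ (a vowel), it takes -ete, giving *gasmeete*.

wudadagmen, gasmeete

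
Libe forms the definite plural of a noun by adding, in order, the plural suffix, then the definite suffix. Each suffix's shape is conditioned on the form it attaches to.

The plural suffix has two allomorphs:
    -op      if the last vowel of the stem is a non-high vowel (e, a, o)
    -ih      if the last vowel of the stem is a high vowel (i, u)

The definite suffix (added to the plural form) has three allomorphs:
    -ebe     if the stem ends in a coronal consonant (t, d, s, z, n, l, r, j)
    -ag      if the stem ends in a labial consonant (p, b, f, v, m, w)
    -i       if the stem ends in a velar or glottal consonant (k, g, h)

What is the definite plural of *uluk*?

*uluk* — last vowel /u/ (a high vowel) → -ih → *ulukih*.
The plural form *ulukih*: final consonant = /h/, velar/glottal → -i → *ulukihi*.

ulukihi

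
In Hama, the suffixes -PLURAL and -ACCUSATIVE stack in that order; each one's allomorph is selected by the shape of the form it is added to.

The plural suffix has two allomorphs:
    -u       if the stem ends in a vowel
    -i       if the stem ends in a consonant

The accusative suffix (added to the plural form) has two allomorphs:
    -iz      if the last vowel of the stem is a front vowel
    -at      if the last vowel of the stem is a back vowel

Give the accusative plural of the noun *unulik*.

unulikiiz

Since the final sound of *unulik* is /k/ (a consonant), it takes -i, giving *unuliki*.
The plural form *unuliki* — last vowel /i/ (a front vowel) → -iz → *unulikiiz*.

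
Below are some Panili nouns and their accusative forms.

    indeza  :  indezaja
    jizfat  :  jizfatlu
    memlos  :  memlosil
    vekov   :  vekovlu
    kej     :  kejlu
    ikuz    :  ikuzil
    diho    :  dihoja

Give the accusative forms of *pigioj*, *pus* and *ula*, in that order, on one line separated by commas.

The alternation tracks the final sound of the stem — -il when the stem ends in a sibilant (*memlos*, *ikuz*); -lu when the stem ends in a non-sibilant consonant (*jizfat*, *vekov*, *kej*); -ja when the stem ends in a vowel (*indeza*, *diho*).
*pigioj* — final sound /j/ (a non-sibilant consonant) → -lu → *pigiojlu*.
*pus*: final sound = /s/, a sibilant → -il → *pusil*.
The final sound of *ula* is /a/, which is a vowel, so the suffix is -ja, giving *ulaja*.

pigiojlu, pusil, ulaja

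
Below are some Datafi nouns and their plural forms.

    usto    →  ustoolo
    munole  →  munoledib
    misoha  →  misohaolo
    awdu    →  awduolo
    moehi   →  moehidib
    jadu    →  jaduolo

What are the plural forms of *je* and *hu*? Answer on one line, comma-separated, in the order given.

jedib, huolo

The pattern is front/back vowel harmony: -dib when the last vowel of the stem is a front vowel (*munole*, *moehi*); -olo when the last vowel of the stem is a back vowel (*usto*, *misoha*, *awdu*, *jadu*).
The last vowel of *je* is /e/, which is a front vowel, so the suffix is -dib, giving *jedib*.
The last vowel of *hu* is /u/, which is a back vowel, so the suffix is -olo, giving *huolo*.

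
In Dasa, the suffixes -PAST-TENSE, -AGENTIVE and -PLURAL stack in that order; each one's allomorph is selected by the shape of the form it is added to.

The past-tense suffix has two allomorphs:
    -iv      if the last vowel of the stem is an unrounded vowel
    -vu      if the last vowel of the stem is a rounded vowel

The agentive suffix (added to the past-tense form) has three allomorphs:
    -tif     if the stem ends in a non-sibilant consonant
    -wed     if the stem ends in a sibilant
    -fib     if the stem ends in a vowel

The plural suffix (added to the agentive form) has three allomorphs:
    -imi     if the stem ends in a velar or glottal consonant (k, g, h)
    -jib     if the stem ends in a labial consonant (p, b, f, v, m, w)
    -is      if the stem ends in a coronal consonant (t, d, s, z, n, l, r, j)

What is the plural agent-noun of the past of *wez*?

wezivtifjib

Since the last vowel of *wez* is /e/ (an unrounded vowel), it takes -iv, giving *weziv*.
The past-tense form *weziv*: final sound = /v/, a non-sibilant consonant → -tif → *wezivtif*.
The final consonant of the agentive form *wezivtif* is /f/, which is labial, so the plural suffix is -jib, giving *wezivtifjib*.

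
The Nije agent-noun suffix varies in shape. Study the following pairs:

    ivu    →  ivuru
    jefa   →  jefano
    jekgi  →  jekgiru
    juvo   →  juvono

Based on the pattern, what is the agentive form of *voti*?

votiru

The pattern is height harmony: -ru when the last vowel of the stem is a high vowel (*ivu*, *jekgi*); -no when the last vowel of the stem is a non-high vowel (*jefa*, *juvo*).
*voti* — last vowel /i/ (a high vowel) → -ru → *votiru*.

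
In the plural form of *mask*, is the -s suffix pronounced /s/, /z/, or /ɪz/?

/s/

The stem *mask* ends in a voiceless non-sibilant consonant.
The plural suffix surfaces as /ɪz/ after sibilants, /s/ after other voiceless consonants, and /z/ after other voiced sounds.
So the plural -s on *mask* is pronounced /s/.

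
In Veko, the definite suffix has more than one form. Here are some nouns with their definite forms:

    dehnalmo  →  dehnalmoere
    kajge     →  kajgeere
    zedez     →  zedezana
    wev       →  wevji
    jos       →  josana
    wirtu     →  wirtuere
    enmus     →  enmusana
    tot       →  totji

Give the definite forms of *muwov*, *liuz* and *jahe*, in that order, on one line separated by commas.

muwovji, liuzana, jaheere

The pattern is sibilance of the final sound: -ana when the stem ends in a sibilant (*zedez*, *jos*, *enmus*); -ji when the stem ends in a non-sibilant consonant (*wev*, *tot*); -ere when the stem ends in a vowel (*dehnalmo*, *kajge*, *wirtu*).
Since the final sound of *muwov* is /v/ (a non-sibilant consonant), it takes -ji, giving *muwovji*.
*liuz*: final sound = /z/, a sibilant → -ana → *liuzana*.
Since the final sound of *jahe* is /e/ (a vowel), it takes -ere, giving *jaheere*.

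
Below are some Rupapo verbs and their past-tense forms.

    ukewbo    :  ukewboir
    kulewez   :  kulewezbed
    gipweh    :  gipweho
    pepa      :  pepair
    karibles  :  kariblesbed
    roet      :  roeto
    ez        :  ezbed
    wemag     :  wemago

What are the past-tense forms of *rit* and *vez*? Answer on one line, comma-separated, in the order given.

The pattern is sibilance of the final sound: -bed when the stem ends in a sibilant (*kulewez*, *karibles*, *ez*); -o when the stem ends in a non-sibilant consonant (*gipweh*, *roet*, *wemag*); -ir when the stem ends in a vowel (*ukewbo*, *pepa*).
The final sound of *rit* is /t/, which is a non-sibilant consonant, so the suffix is -o, giving *rito*.
*vez*: final sound = /z/, a sibilant → -bed → *vezbed*.

rito, vezbed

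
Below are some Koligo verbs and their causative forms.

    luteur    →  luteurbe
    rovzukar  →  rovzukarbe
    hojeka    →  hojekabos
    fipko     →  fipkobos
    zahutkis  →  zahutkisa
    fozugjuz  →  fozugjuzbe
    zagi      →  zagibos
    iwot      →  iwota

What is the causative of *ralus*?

The alternation tracks the final sound of the stem — -a when the stem ends in a voiceless consonant (*zahutkis*, *iwot*); -be when the stem ends in a voiced consonant (*luteur*, *rovzukar*, *fozugjuz*); -bos when the stem ends in a vowel (*hojeka*, *fipko*, *zagi*).
The final sound of *ralus* is /s/, which is a voiceless consonant, so the suffix is -a, giving *ralusa*.

ralusa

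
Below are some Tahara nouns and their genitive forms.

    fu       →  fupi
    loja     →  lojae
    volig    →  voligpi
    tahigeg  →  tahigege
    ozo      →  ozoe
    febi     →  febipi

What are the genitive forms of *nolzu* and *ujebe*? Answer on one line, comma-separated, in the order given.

The suffix is conditioned by the last vowel: -pi when the last vowel of the stem is a high vowel (*fu*, *volig*, *febi*); -e when the last vowel of the stem is a non-high vowel (*loja*, *tahigeg*, *ozo*).
The last vowel of *nolzu* is /u/, which is a high vowel, so the suffix is -pi, giving *nolzupi*.
*ujebe*: last vowel = /e/, a non-high vowel → -e → *ujebee*.

nolzupi, ujebee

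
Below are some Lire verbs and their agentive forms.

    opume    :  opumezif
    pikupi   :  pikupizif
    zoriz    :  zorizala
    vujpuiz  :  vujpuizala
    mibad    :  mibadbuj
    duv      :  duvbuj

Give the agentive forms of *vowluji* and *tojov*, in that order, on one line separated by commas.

vowlujizif, tojovbuj

The pattern is sibilance of the final sound: -ala when the stem ends in a sibilant (*zoriz*, *vujpuiz*); -buj when the stem ends in a non-sibilant consonant (*mibad*, *duv*); -zif when the stem ends in a vowel (*opume*, *pikupi*).
The final sound of *vowluji* is /i/, which is a vowel, so the suffix is -zif, giving *vowlujizif*.
*tojov* — final sound /v/ (a non-sibilant consonant) → -buj → *tojovbuj*.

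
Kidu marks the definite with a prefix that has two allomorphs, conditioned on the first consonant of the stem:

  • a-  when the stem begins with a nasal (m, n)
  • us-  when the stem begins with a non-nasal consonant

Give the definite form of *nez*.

The first consonant of *nez* is /n/, which is a nasal, so the prefix is a-, giving *anez*.

anez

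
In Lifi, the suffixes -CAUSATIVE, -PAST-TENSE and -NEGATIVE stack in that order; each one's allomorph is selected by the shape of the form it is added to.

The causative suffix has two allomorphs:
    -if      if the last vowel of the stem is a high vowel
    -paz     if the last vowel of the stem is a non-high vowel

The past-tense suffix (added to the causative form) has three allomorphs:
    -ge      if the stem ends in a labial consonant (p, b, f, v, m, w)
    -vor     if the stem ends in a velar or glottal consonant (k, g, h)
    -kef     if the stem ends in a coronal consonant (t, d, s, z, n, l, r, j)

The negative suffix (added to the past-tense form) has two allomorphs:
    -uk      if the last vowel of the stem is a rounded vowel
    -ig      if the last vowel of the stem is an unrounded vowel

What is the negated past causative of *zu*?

*zu* — last vowel /u/ (a high vowel) → -if → *zuif*.
Since the final consonant of the causative form *zuif* is /f/ (labial), it takes -ge, giving *zuifge*.
The past-tense form *zuifge* — last vowel /e/ (an unrounded vowel) → -ig → *zuifgeig*.

zuifgeig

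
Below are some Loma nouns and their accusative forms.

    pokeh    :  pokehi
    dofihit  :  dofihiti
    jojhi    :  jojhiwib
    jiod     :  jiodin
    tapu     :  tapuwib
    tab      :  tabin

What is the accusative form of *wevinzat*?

wevinzati

The suffix is conditioned by the final sound: -i when the stem ends in a voiceless consonant (*pokeh*, *dofihit*); -in when the stem ends in a voiced consonant (*jiod*, *tab*); -wib when the stem ends in a vowel (*jojhi*, *tapu*).
The final sound of *wevinzat* is /t/, which is a voiceless consonant, so the suffix is -i, giving *wevinzati*.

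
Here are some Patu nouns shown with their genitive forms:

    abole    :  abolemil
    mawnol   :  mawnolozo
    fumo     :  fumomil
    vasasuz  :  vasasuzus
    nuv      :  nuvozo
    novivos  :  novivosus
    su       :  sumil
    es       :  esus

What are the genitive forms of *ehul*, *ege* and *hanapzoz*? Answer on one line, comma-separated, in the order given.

The suffix is conditioned by the final sound: -us when the stem ends in a sibilant (*vasasuz*, *novivos*, *es*); -ozo when the stem ends in a non-sibilant consonant (*mawnol*, *nuv*); -mil when the stem ends in a vowel (*abole*, *fumo*, *su*).
The final sound of *ehul* is /l/, which is a non-sibilant consonant, so the suffix is -ozo, giving *ehulozo*.
Since the final sound of *ege* is /e/ (a vowel), it takes -mil, giving *egemil*.
The final sound of *hanapzoz* is /z/, which is a sibilant, so the suffix is -us, giving *hanapzozus*.

ehulozo, egemil, hanapzozus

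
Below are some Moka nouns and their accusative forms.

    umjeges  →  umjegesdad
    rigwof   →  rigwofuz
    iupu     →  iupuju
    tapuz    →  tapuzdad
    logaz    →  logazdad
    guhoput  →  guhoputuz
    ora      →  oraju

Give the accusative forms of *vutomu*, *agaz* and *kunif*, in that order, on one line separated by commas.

The suffix is conditioned by the final sound: -dad when the stem ends in a sibilant (*umjeges*, *tapuz*, *logaz*); -uz when the stem ends in a non-sibilant consonant (*rigwof*, *guhoput*); -ju when the stem ends in a vowel (*iupu*, *ora*).
Since the final sound of *vutomu* is /u/ (a vowel), it takes -ju, giving *vutomuju*.
Since the final sound of *agaz* is /z/ (a sibilant), it takes -dad, giving *agazdad*.
The final sound of *kunif* is /f/, which is a non-sibilant consonant, so the suffix is -uz, giving *kunifuz*.

vutomuju, agazdad, kunifuz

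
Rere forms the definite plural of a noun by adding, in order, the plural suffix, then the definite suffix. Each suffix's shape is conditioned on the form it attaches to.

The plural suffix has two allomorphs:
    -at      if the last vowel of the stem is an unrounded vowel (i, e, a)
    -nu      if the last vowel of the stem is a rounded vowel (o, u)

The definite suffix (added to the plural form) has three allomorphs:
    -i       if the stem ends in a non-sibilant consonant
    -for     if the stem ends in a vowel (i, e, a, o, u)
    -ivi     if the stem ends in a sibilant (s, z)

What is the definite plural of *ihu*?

ihunufor

Since the last vowel of *ihu* is /u/ (a rounded vowel), it takes -nu, giving *ihunu*.
The plural form *ihunu* — final sound /u/ (a vowel) → -for → *ihunufor*.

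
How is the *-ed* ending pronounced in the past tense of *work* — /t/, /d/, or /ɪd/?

/t/

The stem *work* ends in a voiceless consonant other than /t/.
The -ed suffix is realized as /ɪd/ after /t, d/; as /t/ after other voiceless consonants; and as /d/ after other voiced sounds.
So -ed on *work* is pronounced /t/.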